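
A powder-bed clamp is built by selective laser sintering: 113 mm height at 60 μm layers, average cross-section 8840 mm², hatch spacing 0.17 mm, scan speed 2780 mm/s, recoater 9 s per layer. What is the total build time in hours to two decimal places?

Layers = ⌈113/0.06⌉ = 1884.
Hatch length per layer = 8840 / 0.17 = 52000 mm.
Scan time per layer = 52000 / 2780 = 18.705 s.
Layer cycle = 18.705 + 9 = 27.705 s.
Total: 1884 × 27.705 s = 52196.22 s → 14.50 hours.

14.50 hours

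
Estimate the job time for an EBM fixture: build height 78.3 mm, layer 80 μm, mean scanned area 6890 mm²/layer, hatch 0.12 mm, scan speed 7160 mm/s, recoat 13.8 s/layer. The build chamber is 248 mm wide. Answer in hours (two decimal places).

5.93 hours

Layers = ⌈78.3/0.08⌉ = 979.
Hatch length per layer = 6890 / 0.12 = 57416.7 mm.
Beam time per layer = 57416.7 / 7160 = 8.0191 s.
Layer cycle = 8.0191 + 13.8, so 21.8191 s.
Total: 979 × 21.8191 s = 21360.8989 s → 5.93 hours.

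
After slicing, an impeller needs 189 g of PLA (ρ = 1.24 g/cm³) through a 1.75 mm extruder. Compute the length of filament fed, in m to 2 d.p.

Volume = 189 g / 1.24 g·cm⁻³ = 152.4194 cm³ = 152419.4 mm³.
Cross-section of 1.75 mm filament: π·(1.75/2)² = 2.4053 mm².
L = V/A = 152419.4/2.4053 = 63368.15 mm → 63.37 m.

63.37 m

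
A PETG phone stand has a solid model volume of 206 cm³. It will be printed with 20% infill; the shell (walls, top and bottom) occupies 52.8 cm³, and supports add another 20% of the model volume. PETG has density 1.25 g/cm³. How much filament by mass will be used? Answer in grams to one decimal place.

155.8 g

Interior volume: 206 − 52.8 → 153.2 cm³.
Infill volume: 0.20 × 153.2 → 30.64 cm³.
Support: 0.20 × 206 → 41.2 cm³.
Deposited volume = 52.8 + 30.64 + 41.2 = 124.64 cm³.
Mass = 124.64 × 1.25, so 155.8 g.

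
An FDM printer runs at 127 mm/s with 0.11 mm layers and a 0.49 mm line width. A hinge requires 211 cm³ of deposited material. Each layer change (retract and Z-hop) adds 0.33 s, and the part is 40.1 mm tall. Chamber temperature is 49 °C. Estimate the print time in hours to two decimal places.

8.60 hours

Bead cross-section = 0.11 × 0.49, so 0.0539 mm².
Path length: 211000 mm³ / 0.0539 mm² → 3914656.8 mm.
Extrusion time = 3914656.8 / 127 = 30824.1 s.
Layer count = ceil(40.1 / 0.11) = 365.
Z-hop total = 365 × 0.33 = 120.45 s.
Altogether 30824.1 + 120.45 = 30944.55 s, i.e. 8.60 hours.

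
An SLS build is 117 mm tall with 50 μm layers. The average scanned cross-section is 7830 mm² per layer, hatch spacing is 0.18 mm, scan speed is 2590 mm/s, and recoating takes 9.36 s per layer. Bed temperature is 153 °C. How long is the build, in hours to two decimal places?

Number of layers: 117 / 0.05 → 2340 (rounded up).
Per-layer scan distance: 7830 / 0.18 → 43500 mm.
Laser time per layer: 43500 / 2590 → 16.7954 s.
Per-layer time = 16.7954 + 9.36, so 26.1554 s.
Build time = 2340 × 26.1554 = 61203.636 s = 17.00 hours.

17.00 hours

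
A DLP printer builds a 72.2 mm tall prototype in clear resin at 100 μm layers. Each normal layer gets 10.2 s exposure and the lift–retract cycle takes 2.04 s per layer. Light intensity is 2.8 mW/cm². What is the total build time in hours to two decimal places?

Layers = ⌈72.2/0.1⌉ = 722.
Per-layer time: 10.2 + 2.04 → 12.24 s.
Total = 722 × 12.24 = 8837.28 s = 2.45 hours.

2.45 hours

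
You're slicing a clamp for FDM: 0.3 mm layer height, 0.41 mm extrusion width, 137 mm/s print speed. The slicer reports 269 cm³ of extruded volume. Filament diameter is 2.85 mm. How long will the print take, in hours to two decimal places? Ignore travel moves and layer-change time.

4.43 hours

Line area = 0.3 × 0.41, so 0.123 mm².
Toolpath length = 269 cm³ / 0.123 mm² = 269000 / 0.123 = 2186991.9 mm.
Extrusion time: 2186991.9 / 137 → 15963.4 s.
Converting: 15963.4 s = 4.43 hours.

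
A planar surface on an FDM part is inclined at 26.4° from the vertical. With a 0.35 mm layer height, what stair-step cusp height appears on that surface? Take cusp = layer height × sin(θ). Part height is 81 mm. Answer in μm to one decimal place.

155.6 μm

sin(26.4°) = 0.4446, so cusp = 0.35 × 0.4446 = 0.15561 mm → 155.6 μm.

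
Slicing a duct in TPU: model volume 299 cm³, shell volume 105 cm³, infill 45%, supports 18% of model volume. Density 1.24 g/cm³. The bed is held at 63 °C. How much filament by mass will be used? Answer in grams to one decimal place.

Interior volume = 299 − 105, so 194 cm³.
Deposited infill = 0.45 × 194 = 87.3 cm³.
Support: 0.18 × 299 → 53.82 cm³.
Total printed volume: 105 + 87.3 + 53.82 → 246.12 cm³.
Mass: 246.12 × 1.24 → 305.1888 g.

305.2 g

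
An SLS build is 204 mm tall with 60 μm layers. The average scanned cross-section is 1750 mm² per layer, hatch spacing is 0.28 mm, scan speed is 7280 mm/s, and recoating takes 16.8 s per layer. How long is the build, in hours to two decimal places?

16.68 hours

Layer count = ceil(204 / 0.06) = 3400.
Scan path per layer = 1750 / 0.28, so 6250 mm.
Per-layer scan time: 6250 / 7280 → 0.8585 s.
Per-layer time = 0.8585 + 16.8 = 17.6585 s.
Build time = 3400 × 17.6585 = 60038.9 s = 16.68 hours.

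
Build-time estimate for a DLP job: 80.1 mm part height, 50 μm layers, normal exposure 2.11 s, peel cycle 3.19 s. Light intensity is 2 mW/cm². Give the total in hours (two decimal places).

Number of layers: 80.1 / 0.05 → 1602 (rounded up).
Each layer takes = 2.11 + 3.19, so 5.3 s.
Total = 1602 × 5.3 = 8490.6 s = 2.36 hours.

2.36 hours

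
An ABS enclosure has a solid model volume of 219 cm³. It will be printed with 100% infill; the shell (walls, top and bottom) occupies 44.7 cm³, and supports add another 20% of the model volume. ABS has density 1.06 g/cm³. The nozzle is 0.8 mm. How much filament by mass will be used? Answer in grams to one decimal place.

Interior volume = 219 − 44.7, so 174.3 cm³.
Deposited infill: 1.00 × 174.3 → 174.3 cm³.
Support: 0.20 × 219 → 43.8 cm³.
Total extruded: 44.7 + 174.3 + 43.8 → 262.8 cm³.
Mass: 262.8 × 1.06 → 278.568 g.

278.6 g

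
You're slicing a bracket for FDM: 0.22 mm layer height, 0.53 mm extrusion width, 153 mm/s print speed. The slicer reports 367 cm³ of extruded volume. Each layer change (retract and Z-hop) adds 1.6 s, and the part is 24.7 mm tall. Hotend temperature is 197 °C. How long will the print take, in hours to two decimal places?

5.76 hours

Line area = 0.22 × 0.53, so 0.1166 mm².
Toolpath length = 367 cm³ / 0.1166 mm² = 367000 / 0.1166 = 3147512.9 mm.
Time extruding: 3147512.9 / 153 → 20572 s.
Layers = ⌈24.7/0.22⌉ = 113.
Layer-change overhead: 113 × 1.6 → 180.8 s.
Total = 20572 + 180.8 = 20752.8 s = 5.76 hours.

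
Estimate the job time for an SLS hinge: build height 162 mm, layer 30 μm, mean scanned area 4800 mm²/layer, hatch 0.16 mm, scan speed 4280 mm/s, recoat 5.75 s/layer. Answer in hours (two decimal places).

Layers = ⌈162/0.03⌉ = 5400.
Hatch length per layer = 4800 / 0.16, so 30000 mm.
Scan time per layer = 30000 / 4280, so 7.0093 s.
Layer cycle = 7.0093 + 5.75 = 12.7593 s.
Build time = 5400 × 12.7593 = 68900.22 s = 19.14 hours.

19.14 hours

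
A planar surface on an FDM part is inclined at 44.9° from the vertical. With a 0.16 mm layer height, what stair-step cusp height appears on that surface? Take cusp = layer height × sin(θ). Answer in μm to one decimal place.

sin(44.9°) = 0.7059, so cusp = 0.16 × 0.7059 = 0.112944 mm → 112.9 μm.

112.9 μm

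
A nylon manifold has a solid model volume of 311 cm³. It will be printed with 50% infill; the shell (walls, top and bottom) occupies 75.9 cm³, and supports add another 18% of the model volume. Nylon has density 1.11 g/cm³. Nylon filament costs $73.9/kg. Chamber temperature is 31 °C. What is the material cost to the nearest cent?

Interior volume: 311 − 75.9 → 235.1 cm³.
Deposited infill = 0.50 × 235.1, so 117.55 cm³.
Support: 0.18 × 311 → 55.98 cm³.
Total printed volume = 75.9 + 117.55 + 55.98, so 249.43 cm³.
Mass = 249.43 × 1.11, so 276.8673 g.
Cost = 276.8673 g / 1000 × $73.9/kg = $20.46.

$20.46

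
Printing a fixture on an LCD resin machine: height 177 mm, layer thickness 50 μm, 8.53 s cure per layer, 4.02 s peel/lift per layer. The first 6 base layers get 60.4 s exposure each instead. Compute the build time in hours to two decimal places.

12.43 hours

Number of layers: 177 / 0.05 → 3540 (rounded up).
Burn-in layers = 6 × (60.4 + 4.02), so 386.52 s.
Remaining layers: 3534 × (8.53 + 4.02) → 44351.7 s.
Total = 386.52 + 44351.7 = 44738.22 s = 12.43 hours.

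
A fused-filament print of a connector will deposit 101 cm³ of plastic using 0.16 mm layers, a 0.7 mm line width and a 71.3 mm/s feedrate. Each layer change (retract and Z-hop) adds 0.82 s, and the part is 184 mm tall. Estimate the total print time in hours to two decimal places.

Line area = 0.16 × 0.7, so 0.112 mm².
Toolpath length = 101 cm³ / 0.112 mm² = 101000 / 0.112 = 901785.7 mm.
Time extruding = 901785.7 / 71.3, so 12647.8 s.
Layer count = ceil(184 / 0.16) = 1150.
Z-hop total = 1150 × 0.82, so 943 s.
Altogether 12647.8 + 943 = 13590.8 s, i.e. 3.78 hours.

3.78 hours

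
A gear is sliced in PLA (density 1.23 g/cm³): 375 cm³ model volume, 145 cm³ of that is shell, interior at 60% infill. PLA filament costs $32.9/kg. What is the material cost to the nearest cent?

$11.45

Infill region = 375 − 145 = 230 cm³.
Infill deposited = 0.60 × 230 = 138 cm³.
Total extruded = 145 + 138, so 283 cm³.
Mass: 283 × 1.23 → 348.09 g.
Cost = 348.09 g / 1000 × $32.9/kg = $11.45.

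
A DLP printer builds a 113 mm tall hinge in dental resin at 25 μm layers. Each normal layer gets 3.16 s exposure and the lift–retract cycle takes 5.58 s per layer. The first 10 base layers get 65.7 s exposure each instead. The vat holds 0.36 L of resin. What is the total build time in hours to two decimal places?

Layer count = ceil(113 / 0.025) = 4520.
Bottom layers = 10 × (65.7 + 5.58), so 712.8 s.
Normal layers: 4510 × (3.16 + 5.58) → 39417.4 s.
Total = 712.8 + 39417.4 = 40130.2 s = 11.15 hours.

11.15 hours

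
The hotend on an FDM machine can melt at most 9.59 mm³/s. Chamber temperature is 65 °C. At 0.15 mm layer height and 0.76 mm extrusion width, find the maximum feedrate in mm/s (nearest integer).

Bead cross-section: 0.15 × 0.76 → 0.114 mm².
Max speed = 9.59 / 0.114 = 84.12 ≈ 84 mm/s.

84 mm/s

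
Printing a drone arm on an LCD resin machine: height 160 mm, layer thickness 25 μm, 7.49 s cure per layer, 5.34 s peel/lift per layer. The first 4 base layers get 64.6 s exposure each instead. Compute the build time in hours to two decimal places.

22.87 hours

Layers = ⌈160/0.025⌉ = 6400.
Bottom layers = 4 × (64.6 + 5.34), so 279.76 s.
Remaining layers = 6396 × (7.49 + 5.34), so 82060.68 s.
Sum: 279.76 + 82060.68 = 82340.44 s → 22.87 hours.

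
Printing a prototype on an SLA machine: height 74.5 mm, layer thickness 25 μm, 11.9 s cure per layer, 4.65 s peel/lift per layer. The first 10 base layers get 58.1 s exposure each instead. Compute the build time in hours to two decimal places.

13.83 hours

Number of layers: 74.5 / 0.025 → 2980 (rounded up).
Burn-in layers = 10 × (58.1 + 4.65), so 627.5 s.
Regular layers = 2970 × (11.9 + 4.65) = 49153.5 s.
Sum: 627.5 + 49153.5 = 49781 s → 13.83 hours.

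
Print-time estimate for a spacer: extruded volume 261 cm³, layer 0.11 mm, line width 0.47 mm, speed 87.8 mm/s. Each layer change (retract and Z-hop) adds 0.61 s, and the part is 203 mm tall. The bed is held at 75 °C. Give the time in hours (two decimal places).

16.28 hours

Line area = 0.11 × 0.47, so 0.0517 mm².
Path length: 261000 mm³ / 0.0517 mm² → 5048355.9 mm.
Extrusion time: 5048355.9 / 87.8 → 57498.4 s.
Number of layers: 203 / 0.11 → 1846 (rounded up).
Layer-change overhead = 1846 × 0.61 = 1126.06 s.
Total = 57498.4 + 1126.06 = 58624.46 s = 16.28 hours.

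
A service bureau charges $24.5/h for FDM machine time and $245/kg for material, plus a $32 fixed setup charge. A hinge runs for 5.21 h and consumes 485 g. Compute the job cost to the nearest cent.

Machine cost = 24.5 × 5.21, so $127.645.
Feedstock cost = 245 × 485/1000, so $118.825.
Total = 127.645 + 118.825 + 32 = $278.47.

$278.47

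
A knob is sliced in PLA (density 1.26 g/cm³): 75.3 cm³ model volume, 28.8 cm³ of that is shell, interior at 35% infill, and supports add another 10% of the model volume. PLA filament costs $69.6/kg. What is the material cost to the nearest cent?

$4.61

Interior volume: 75.3 − 28.8 → 46.5 cm³.
Infill volume: 0.35 × 46.5 → 16.275 cm³.
Support = 0.10 × 75.3, so 7.53 cm³.
Total printed volume = 28.8 + 16.275 + 7.53, so 52.605 cm³.
Mass: 52.605 × 1.26 → 66.2823 g.
Cost = 66.2823 g / 1000 × $69.6/kg = $4.61.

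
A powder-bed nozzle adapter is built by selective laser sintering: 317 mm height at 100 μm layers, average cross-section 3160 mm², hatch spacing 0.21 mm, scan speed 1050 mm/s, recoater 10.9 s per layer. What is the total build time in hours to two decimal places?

22.22 hours

Number of layers: 317 / 0.1 → 3170 (rounded up).
Per-layer scan distance = 3160 / 0.21, so 15047.6 mm.
Laser time per layer = 15047.6 / 1050, so 14.331 s.
Per-layer time = 14.331 + 10.9 = 25.231 s.
Build time = 3170 × 25.231 = 79982.27 s = 22.22 hours.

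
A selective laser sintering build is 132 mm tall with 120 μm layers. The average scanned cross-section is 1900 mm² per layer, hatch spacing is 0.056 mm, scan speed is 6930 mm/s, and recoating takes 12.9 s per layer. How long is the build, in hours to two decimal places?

Layer count = ceil(132 / 0.12) = 1100.
Per-layer scan distance = 1900 / 0.056, so 33928.6 mm.
Laser time per layer: 33928.6 / 6930 → 4.8959 s.
Per-layer time = 4.8959 + 12.9, so 17.7959 s.
Total: 1100 × 17.7959 s = 19575.49 s → 5.44 hours.

5.44 hours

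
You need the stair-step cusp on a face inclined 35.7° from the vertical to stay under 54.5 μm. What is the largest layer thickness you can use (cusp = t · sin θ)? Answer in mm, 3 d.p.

sin(35.7°) = 0.5835; t_max = 0.0545/0.5835 = 0.093 mm.

0.093 mm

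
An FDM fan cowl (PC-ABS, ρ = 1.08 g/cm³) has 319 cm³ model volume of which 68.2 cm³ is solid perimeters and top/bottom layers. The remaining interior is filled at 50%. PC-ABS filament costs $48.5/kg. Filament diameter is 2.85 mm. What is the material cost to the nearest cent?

$10.14

Interior volume = 319 − 68.2, so 250.8 cm³.
Infill volume: 0.50 × 250.8 → 125.4 cm³.
Total printed volume = 68.2 + 125.4 = 193.6 cm³.
Mass = 193.6 × 1.08 = 209.088 g.
At $48.5/kg: 209.088/1000 × 48.5 = $10.14.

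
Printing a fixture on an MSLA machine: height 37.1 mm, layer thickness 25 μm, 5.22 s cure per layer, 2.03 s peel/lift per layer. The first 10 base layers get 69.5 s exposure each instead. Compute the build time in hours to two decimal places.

3.17 hours

Number of layers: 37.1 / 0.025 → 1484 (rounded up).
Base layers = 10 × (69.5 + 2.03), so 715.3 s.
Regular layers = 1474 × (5.22 + 2.03) = 10686.5 s.
Sum: 715.3 + 10686.5 = 11401.8 s → 3.17 hours.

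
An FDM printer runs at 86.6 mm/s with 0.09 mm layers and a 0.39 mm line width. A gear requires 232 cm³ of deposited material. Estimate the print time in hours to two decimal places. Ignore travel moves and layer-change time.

Extrusion cross-section = 0.09 × 0.39 = 0.0351 mm².
Total extruded path = 232000/0.0351 = 6609686.6 mm.
Extrusion time = 6609686.6 / 86.6 = 76324.3 s.
Converting: 76324.3 s = 21.20 hours.

21.20 hours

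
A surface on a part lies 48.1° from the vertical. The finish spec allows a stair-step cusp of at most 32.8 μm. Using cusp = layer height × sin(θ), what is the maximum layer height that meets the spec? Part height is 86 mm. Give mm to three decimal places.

Layer height = cusp / sin(48.1°) = 0.0328 / 0.7443 = 0.044 mm.

0.044 mm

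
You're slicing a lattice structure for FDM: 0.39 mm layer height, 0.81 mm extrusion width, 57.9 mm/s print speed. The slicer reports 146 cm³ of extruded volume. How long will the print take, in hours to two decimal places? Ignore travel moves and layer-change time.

2.22 hours

Line area = 0.39 × 0.81, so 0.3159 mm².
Toolpath length = 146 cm³ / 0.3159 mm² = 146000 / 0.3159 = 462171.6 mm.
Time extruding = 462171.6 / 57.9, so 7982.2 s.
7982.2 s = 2.22 hours.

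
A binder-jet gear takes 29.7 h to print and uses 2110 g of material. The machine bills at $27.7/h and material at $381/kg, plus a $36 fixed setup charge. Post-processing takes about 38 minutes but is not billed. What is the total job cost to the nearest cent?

$1662.60

Machine cost = 27.7 × 29.7 = $822.69.
Feedstock cost = 381 × 2110/1000 = $803.91.
Total = 822.69 + 803.91 + 36 = $1662.60.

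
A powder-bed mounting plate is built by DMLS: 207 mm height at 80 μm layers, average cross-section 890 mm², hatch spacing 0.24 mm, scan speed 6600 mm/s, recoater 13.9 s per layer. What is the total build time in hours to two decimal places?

Layers = ⌈207/0.08⌉ = 2588.
Per-layer scan distance = 890 / 0.24 = 3708.3 mm.
Laser time per layer = 3708.3 / 6600 = 0.5619 s.
Per-layer time = 0.5619 + 13.9 = 14.4619 s.
2588 layers × 14.4619 s/layer = 37427.3972 s, i.e. 10.40 hours.

10.40 hours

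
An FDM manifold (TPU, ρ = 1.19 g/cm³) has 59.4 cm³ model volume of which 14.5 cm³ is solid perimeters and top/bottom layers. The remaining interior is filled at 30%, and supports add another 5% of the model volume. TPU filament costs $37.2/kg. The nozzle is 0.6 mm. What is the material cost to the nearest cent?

$1.37

Volume inside the shell: 59.4 − 14.5 → 44.9 cm³.
Deposited infill = 0.30 × 44.9, so 13.47 cm³.
Support = 0.05 × 59.4, so 2.97 cm³.
Total printed volume = 14.5 + 13.47 + 2.97, so 30.94 cm³.
Mass: 30.94 × 1.19 → 36.8186 g.
At $37.2/kg: 36.8186/1000 × 37.2 = $1.37.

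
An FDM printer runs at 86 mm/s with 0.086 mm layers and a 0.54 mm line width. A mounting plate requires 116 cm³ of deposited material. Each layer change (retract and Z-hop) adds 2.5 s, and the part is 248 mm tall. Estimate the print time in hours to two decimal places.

10.07 hours

Extrusion cross-section = 0.086 × 0.54 = 0.04644 mm².
Path length: 116000 mm³ / 0.04644 mm² → 2497846.7 mm.
Print-move time = 2497846.7 / 86, so 29044.7 s.
Layer count = ceil(248 / 0.086) = 2884.
Z-hop total = 2884 × 2.5, so 7210 s.
Total = 29044.7 + 7210 = 36254.7 s = 10.07 hours.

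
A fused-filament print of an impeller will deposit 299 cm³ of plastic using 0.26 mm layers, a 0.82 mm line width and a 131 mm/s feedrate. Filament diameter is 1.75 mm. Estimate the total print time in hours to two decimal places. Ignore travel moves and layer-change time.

2.97 hours

Line area: 0.26 × 0.82 → 0.2132 mm².
Total extruded path = 299000/0.2132 = 1402439 mm.
Print-move time = 1402439 / 131 = 10705.6 s.
10705.6 s = 2.97 hours.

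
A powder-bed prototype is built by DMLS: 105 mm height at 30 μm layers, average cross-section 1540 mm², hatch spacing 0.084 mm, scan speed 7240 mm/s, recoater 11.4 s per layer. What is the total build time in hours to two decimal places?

13.55 hours

Layer count = ceil(105 / 0.03) = 3500.
Per-layer scan distance: 1540 / 0.084 → 18333.3 mm.
Scan time per layer = 18333.3 / 7240 = 2.5322 s.
Layer cycle: 2.5322 + 11.4 → 13.9322 s.
Build time = 3500 × 13.9322 = 48762.7 s = 13.55 hours.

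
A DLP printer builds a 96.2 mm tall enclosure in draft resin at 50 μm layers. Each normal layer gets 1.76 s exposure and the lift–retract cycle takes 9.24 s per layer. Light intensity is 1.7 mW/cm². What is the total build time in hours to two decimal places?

Number of layers: 96.2 / 0.05 → 1924 (rounded up).
Each layer takes: 1.76 + 9.24 → 11 s.
Build time: 1924 × 11 s = 21164 s, i.e. 5.88 hours.

5.88 hours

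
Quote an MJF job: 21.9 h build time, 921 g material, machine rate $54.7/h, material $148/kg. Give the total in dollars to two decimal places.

$1334.24

Time charge: 54.7 × 21.9 → $1197.93.
Material charge: 148 × 921/1000 → $136.308.
Total = 1197.93 + 136.308 = 1334.238 ≈ $1334.24.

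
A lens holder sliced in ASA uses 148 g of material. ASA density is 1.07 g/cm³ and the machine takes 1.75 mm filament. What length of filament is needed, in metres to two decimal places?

Volume = 148 g / 1.07 g·cm⁻³ = 138.3178 cm³ = 138317.8 mm³.
Filament cross-section = π × (1.75/2)² = 2.4053 mm².
L = V/A = 138317.8/2.4053 = 57505.43 mm → 57.51 m.

57.51 m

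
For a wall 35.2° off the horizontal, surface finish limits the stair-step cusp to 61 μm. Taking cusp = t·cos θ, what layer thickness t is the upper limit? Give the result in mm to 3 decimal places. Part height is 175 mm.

0.075 mm

cos(35.2°) = 0.8171; t_max = 0.061/0.8171 = 0.075 mm.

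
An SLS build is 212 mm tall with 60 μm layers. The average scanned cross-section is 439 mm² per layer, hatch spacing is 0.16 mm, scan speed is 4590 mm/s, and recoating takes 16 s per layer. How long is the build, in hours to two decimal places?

Layers = ⌈212/0.06⌉ = 3534.
Per-layer scan distance: 439 / 0.16 → 2743.8 mm.
Per-layer scan time = 2743.8 / 4590 = 0.5978 s.
Per-layer time = 0.5978 + 16 = 16.5978 s.
Total: 3534 × 16.5978 s = 58656.6252 s → 16.29 hours.

16.29 hours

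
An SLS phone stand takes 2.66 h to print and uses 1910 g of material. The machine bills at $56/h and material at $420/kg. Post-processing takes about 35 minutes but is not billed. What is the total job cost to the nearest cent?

Time charge = 56 × 2.66, so $148.96.
Material cost = 420 × 1910/1000 = $802.20.
Job cost: 148.96 + 802.20 = $951.16.

$951.16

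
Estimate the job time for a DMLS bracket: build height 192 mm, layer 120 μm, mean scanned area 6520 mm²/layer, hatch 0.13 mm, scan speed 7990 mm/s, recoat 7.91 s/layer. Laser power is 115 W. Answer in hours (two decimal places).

Layers = ⌈192/0.12⌉ = 1600.
Scan path per layer = 6520 / 0.13, so 50153.8 mm.
Scan time per layer: 50153.8 / 7990 → 6.2771 s.
Time per layer: 6.2771 + 7.91 → 14.1871 s.
Build time = 1600 × 14.1871 = 22699.36 s = 6.31 hours.

6.31 hours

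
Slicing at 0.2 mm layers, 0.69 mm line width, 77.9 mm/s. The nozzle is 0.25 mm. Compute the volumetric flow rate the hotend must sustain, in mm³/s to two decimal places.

Extrusion cross-section = 0.2 × 0.69, so 0.138 mm².
Volumetric flow = 77.9 × 0.138 = 10.75 mm³/s.

10.75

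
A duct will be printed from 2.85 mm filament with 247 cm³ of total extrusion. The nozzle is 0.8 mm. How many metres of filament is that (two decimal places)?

38.72 m

Filament cross-section = π × (2.85/2)² = 6.3794 mm².
Length = 247 cm³ / 6.3794 mm² = 247000 / 6.3794 = 38718.37 mm = 38.72 m.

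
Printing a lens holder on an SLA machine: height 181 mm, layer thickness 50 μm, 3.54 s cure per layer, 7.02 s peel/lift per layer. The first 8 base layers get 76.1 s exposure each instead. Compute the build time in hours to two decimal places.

10.78 hours

Number of layers: 181 / 0.05 → 3620 (rounded up).
Burn-in layers: 8 × (76.1 + 7.02) → 664.96 s.
Remaining layers = 3612 × (3.54 + 7.02) = 38142.72 s.
Total = 664.96 + 38142.72 = 38807.68 s = 10.78 hours.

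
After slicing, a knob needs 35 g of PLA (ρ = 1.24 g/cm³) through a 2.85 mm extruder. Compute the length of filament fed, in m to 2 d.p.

4.42 m

Volume = 35 g / 1.24 g·cm⁻³ = 28.2258 cm³ = 28225.8 mm³.
Filament cross-section = π × (2.85/2)² = 6.3794 mm².
Length = 28225.8 / 6.3794 = 4424.52 mm = 4.42 m.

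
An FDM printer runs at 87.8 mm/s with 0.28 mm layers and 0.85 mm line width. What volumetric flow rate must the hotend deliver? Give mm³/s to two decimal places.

Extrusion cross-section = 0.28 × 0.85 = 0.238 mm².
Q = v·A = 87.8 × 0.238 = 20.90 mm³/s.

20.90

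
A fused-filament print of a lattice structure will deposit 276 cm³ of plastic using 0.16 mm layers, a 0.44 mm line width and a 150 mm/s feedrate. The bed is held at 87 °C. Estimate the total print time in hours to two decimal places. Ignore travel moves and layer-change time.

7.26 hours

Bead cross-section = 0.16 × 0.44, so 0.0704 mm².
Path length: 276000 mm³ / 0.0704 mm² → 3920454.5 mm.
Extrusion time = 3920454.5 / 150, so 26136.4 s.
In the requested units: 26136.4 s = 7.26 hours.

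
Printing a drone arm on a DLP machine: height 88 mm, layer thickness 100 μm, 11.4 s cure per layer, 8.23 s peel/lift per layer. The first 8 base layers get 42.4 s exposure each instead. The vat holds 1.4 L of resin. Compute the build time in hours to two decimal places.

4.87 hours

Layers = ⌈88/0.1⌉ = 880.
Base layers = 8 × (42.4 + 8.23) = 405.04 s.
Normal layers: 872 × (11.4 + 8.23) → 17117.36 s.
Sum: 405.04 + 17117.36 = 17522.4 s → 4.87 hours.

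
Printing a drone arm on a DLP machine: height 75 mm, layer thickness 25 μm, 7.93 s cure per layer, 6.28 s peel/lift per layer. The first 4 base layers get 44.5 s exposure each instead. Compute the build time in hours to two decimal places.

Layer count = ceil(75 / 0.025) = 3000.
Burn-in layers = 4 × (44.5 + 6.28), so 203.12 s.
Normal layers: 2996 × (7.93 + 6.28) → 42573.16 s.
Sum: 203.12 + 42573.16 = 42776.28 s → 11.88 hours.

11.88 hours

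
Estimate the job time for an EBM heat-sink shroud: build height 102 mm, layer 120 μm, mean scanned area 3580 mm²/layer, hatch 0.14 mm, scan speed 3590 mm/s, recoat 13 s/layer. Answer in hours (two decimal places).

4.75 hours

Layers = ⌈102/0.12⌉ = 850.
Hatch length per layer: 3580 / 0.14 → 25571.4 mm.
Beam time per layer: 25571.4 / 3590 → 7.123 s.
Time per layer: 7.123 + 13 → 20.123 s.
Total: 850 × 20.123 s = 17104.55 s → 4.75 hours.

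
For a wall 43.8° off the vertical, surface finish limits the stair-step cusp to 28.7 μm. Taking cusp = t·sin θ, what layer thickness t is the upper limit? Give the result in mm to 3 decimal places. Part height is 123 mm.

0.041 mm

Layer height = cusp / sin(43.8°) = 0.0287 / 0.6921 = 0.041 mm.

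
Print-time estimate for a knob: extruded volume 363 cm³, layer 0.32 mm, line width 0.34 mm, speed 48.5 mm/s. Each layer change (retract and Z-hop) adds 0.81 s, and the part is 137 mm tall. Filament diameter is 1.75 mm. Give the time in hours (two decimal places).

19.21 hours

Bead cross-section: 0.32 × 0.34 → 0.1088 mm².
Path length: 363000 mm³ / 0.1088 mm² → 3336397.1 mm.
Print-move time: 3336397.1 / 48.5 → 68791.7 s.
Number of layers: 137 / 0.32 → 429 (rounded up).
Z-hop total = 429 × 0.81 = 347.49 s.
Altogether 68791.7 + 347.49 = 69139.19 s, i.e. 19.21 hours.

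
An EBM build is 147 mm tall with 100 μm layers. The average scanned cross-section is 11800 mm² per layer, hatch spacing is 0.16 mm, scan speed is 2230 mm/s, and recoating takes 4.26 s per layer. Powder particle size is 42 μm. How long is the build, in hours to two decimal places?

Layer count = ceil(147 / 0.1) = 1470.
Hatch length per layer: 11800 / 0.16 → 73750 mm.
Scan time per layer: 73750 / 2230 → 33.0717 s.
Layer cycle: 33.0717 + 4.26 → 37.3317 s.
Build time = 1470 × 37.3317 = 54877.599 s = 15.24 hours.

15.24 hours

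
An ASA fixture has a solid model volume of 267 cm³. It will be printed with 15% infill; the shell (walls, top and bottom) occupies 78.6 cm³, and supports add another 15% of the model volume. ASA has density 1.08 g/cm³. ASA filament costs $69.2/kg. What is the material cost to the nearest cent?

Volume inside the shell = 267 − 78.6, so 188.4 cm³.
Infill volume = 0.15 × 188.4 = 28.26 cm³.
Support: 0.15 × 267 → 40.05 cm³.
Total printed volume: 78.6 + 28.26 + 40.05 → 146.91 cm³.
Mass: 146.91 × 1.08 → 158.6628 g.
Cost = 158.6628 g / 1000 × $69.2/kg = $10.98.

$10.98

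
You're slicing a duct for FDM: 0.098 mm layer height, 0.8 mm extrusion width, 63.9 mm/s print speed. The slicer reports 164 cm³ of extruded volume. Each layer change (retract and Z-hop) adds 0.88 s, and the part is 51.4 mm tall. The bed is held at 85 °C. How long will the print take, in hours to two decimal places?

9.22 hours

Extrusion cross-section = 0.098 × 0.8 = 0.0784 mm².
Path length: 164000 mm³ / 0.0784 mm² → 2091836.7 mm.
Time extruding: 2091836.7 / 63.9 → 32736.1 s.
Layer count = ceil(51.4 / 0.098) = 525.
Layer-change overhead = 525 × 0.88, so 462 s.
Altogether 32736.1 + 462 = 33198.1 s, i.e. 9.22 hours.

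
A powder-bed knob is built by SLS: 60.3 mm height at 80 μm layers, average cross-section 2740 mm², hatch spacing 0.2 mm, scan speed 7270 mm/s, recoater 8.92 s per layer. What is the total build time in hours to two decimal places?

Layer count = ceil(60.3 / 0.08) = 754.
Hatch length per layer = 2740 / 0.2 = 13700 mm.
Per-layer scan time = 13700 / 7270 = 1.8845 s.
Per-layer time = 1.8845 + 8.92, so 10.8045 s.
Build time = 754 × 10.8045 = 8146.593 s = 2.26 hours.

2.26 hours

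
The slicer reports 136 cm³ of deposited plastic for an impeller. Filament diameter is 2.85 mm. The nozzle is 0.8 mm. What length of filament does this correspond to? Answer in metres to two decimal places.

Cross-section of 2.85 mm filament: π·(2.85/2)² = 6.3794 mm².
Length = 136 cm³ / 6.3794 mm² = 136000 / 6.3794 = 21318.62 mm = 21.32 m.

21.32 m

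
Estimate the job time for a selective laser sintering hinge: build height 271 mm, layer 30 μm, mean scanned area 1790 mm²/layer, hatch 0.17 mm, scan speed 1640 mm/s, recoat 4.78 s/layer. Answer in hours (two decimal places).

28.11 hours

Layer count = ceil(271 / 0.03) = 9034.
Scan path per layer = 1790 / 0.17 = 10529.4 mm.
Per-layer scan time = 10529.4 / 1640 = 6.4204 s.
Time per layer: 6.4204 + 4.78 → 11.2004 s.
Total: 9034 × 11.2004 s = 101184.4136 s → 28.11 hours.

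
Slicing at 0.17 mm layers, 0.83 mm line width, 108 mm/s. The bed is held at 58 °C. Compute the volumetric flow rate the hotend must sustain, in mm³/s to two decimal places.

15.24

Extrusion cross-section: 0.17 × 0.83 → 0.1411 mm².
Q = v·A = 108 × 0.1411 = 15.24 mm³/s.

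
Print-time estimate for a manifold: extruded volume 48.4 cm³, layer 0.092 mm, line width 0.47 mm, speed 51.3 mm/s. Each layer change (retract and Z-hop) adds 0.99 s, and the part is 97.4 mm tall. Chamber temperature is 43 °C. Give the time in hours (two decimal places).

Line area: 0.092 × 0.47 → 0.04324 mm².
Toolpath length = 48.4 cm³ / 0.04324 mm² = 48400 / 0.04324 = 1119334 mm.
Time extruding: 1119334 / 51.3 → 21819.4 s.
Layers = ⌈97.4/0.092⌉ = 1059.
Non-print overhead = 1059 × 0.99, so 1048.41 s.
Altogether 21819.4 + 1048.41 = 22867.81 s, i.e. 6.35 hours.

6.35 hours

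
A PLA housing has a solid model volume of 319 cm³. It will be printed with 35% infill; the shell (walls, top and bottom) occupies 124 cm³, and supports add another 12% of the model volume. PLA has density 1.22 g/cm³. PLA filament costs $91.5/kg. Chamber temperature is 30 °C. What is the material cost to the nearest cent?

$25.73

Volume inside the shell = 319 − 124, so 195 cm³.
Infill volume: 0.35 × 195 → 68.25 cm³.
Support = 0.12 × 319 = 38.28 cm³.
Deposited volume = 124 + 68.25 + 38.28, so 230.53 cm³.
Mass = 230.53 × 1.22 = 281.2466 g.
Cost = 281.2466 g / 1000 × $91.5/kg = $25.73.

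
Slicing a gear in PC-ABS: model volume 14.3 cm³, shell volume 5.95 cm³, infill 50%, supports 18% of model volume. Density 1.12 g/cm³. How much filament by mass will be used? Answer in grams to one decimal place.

Volume inside the shell: 14.3 − 5.95 → 8.35 cm³.
Deposited infill = 0.50 × 8.35, so 4.175 cm³.
Support = 0.18 × 14.3 = 2.574 cm³.
Total printed volume: 5.95 + 4.175 + 2.574 → 12.699 cm³.
Mass = 12.699 × 1.12 = 14.22288 g.

14.2 g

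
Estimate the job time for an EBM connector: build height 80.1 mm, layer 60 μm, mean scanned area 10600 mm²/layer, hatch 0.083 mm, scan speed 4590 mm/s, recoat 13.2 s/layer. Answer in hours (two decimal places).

15.21 hours

Number of layers: 80.1 / 0.06 → 1335 (rounded up).
Scan path per layer = 10600 / 0.083 = 127710.8 mm.
Per-layer scan time: 127710.8 / 4590 → 27.8237 s.
Per-layer time = 27.8237 + 13.2 = 41.0237 s.
Total: 1335 × 41.0237 s = 54766.6395 s → 15.21 hours.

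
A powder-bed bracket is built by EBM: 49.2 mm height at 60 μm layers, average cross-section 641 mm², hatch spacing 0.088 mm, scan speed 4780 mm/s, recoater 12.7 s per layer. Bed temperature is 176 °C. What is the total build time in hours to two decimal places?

Number of layers: 49.2 / 0.06 → 820 (rounded up).
Per-layer scan distance = 641 / 0.088, so 7284.1 mm.
Beam time per layer: 7284.1 / 4780 → 1.5239 s.
Time per layer: 1.5239 + 12.7 → 14.2239 s.
Total: 820 × 14.2239 s = 11663.598 s → 3.24 hours.

3.24 hours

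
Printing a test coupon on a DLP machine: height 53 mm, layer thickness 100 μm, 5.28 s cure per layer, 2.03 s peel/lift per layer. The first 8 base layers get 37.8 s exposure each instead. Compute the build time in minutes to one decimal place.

Number of layers: 53 / 0.1 → 530 (rounded up).
Bottom layers: 8 × (37.8 + 2.03) → 318.64 s.
Remaining layers = 522 × (5.28 + 2.03), so 3815.82 s.
Total = 318.64 + 3815.82 = 4134.46 s = 68.9 minutes.

68.9 minutes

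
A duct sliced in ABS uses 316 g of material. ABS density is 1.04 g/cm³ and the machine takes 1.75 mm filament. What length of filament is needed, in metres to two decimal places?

Volume = 316 g / 1.04 g·cm⁻³ = 303.8462 cm³ = 303846.2 mm³.
Cross-section of 1.75 mm filament: π·(1.75/2)² = 2.4053 mm².
L = V/A = 303846.2/2.4053 = 126323.62 mm → 126.32 m.

126.32 m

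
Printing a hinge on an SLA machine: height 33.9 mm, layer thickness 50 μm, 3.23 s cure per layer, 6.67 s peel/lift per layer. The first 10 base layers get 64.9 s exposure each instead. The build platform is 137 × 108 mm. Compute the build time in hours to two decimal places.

Number of layers: 33.9 / 0.05 → 678 (rounded up).
Bottom layers = 10 × (64.9 + 6.67), so 715.7 s.
Normal layers = 668 × (3.23 + 6.67), so 6613.2 s.
Total = 715.7 + 6613.2 = 7328.9 s = 2.04 hours.

2.04 hours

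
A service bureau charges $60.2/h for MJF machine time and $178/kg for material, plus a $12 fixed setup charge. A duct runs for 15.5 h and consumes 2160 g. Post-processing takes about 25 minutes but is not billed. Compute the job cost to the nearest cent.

$1329.58

Machine cost: 60.2 × 15.5 → $933.10.
Feedstock cost: 178 × 2160/1000 → $384.48.
Total = 933.10 + 384.48 + 12 = $1329.58.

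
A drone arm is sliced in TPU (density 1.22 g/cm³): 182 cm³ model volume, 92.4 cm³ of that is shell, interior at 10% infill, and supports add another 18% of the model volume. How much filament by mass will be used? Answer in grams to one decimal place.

163.6 g

Interior volume = 182 − 92.4, so 89.6 cm³.
Deposited infill = 0.10 × 89.6 = 8.96 cm³.
Support = 0.18 × 182 = 32.76 cm³.
Total extruded = 92.4 + 8.96 + 32.76 = 134.12 cm³.
Mass = 134.12 × 1.22, so 163.6264 g.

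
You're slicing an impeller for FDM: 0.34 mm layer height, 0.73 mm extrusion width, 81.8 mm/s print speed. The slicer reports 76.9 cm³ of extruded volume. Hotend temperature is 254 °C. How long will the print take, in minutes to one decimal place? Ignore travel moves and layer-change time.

Bead cross-section = 0.34 × 0.73, so 0.2482 mm².
Path length: 76900 mm³ / 0.2482 mm² → 309830.8 mm.
Print-move time = 309830.8 / 81.8 = 3787.7 s.
That's 3787.7 s → 63.1 minutes.

63.1 minutes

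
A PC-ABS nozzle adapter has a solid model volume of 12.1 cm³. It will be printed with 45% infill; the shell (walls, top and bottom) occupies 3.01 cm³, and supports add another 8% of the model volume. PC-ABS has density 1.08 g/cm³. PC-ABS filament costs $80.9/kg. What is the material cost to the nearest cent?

$0.70

Infill region = 12.1 − 3.01 = 9.09 cm³.
Infill volume: 0.45 × 9.09 → 4.0905 cm³.
Support = 0.08 × 12.1 = 0.968 cm³.
Deposited volume = 3.01 + 4.0905 + 0.968, so 8.0685 cm³.
Mass: 8.0685 × 1.08 → 8.71398 g.
At $80.9/kg: 8.71398/1000 × 80.9 = $0.70.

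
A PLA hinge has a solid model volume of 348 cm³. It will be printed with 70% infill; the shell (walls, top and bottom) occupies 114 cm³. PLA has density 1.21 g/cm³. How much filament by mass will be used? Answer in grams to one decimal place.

Volume inside the shell: 348 − 114 → 234 cm³.
Infill volume: 0.70 × 234 → 163.8 cm³.
Total extruded = 114 + 163.8 = 277.8 cm³.
Mass: 277.8 × 1.21 → 336.138 g.

336.1 g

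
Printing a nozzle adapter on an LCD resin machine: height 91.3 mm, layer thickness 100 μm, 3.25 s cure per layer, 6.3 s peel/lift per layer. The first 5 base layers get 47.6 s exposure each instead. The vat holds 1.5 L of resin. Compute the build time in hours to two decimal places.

Layer count = ceil(91.3 / 0.1) = 913.
Bottom layers = 5 × (47.6 + 6.3) = 269.5 s.
Normal layers = 908 × (3.25 + 6.3) = 8671.4 s.
Sum: 269.5 + 8671.4 = 8940.9 s → 2.48 hours.

2.48 hours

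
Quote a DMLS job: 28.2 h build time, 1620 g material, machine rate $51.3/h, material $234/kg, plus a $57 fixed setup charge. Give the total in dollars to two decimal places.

Time charge = 51.3 × 28.2, so $1446.66.
Material charge: 234 × 1620/1000 → $379.08.
Adding setup: 1446.66 + 379.08 + 57 → $1882.74.

$1882.74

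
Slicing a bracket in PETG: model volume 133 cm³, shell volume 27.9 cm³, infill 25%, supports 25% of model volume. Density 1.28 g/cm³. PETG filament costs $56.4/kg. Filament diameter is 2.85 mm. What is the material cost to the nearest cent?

Infill region = 133 − 27.9 = 105.1 cm³.
Infill volume = 0.25 × 105.1 = 26.275 cm³.
Support = 0.25 × 133 = 33.25 cm³.
Deposited volume: 27.9 + 26.275 + 33.25 → 87.425 cm³.
Mass = 87.425 × 1.28 = 111.904 g.
Cost = 111.904 g / 1000 × $56.4/kg = $6.31.

$6.31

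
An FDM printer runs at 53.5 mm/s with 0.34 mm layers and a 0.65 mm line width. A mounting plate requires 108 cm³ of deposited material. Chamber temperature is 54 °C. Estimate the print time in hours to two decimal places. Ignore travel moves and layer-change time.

2.54 hours

Line area = 0.34 × 0.65 = 0.221 mm².
Toolpath length = 108 cm³ / 0.221 mm² = 108000 / 0.221 = 488687.8 mm.
Extrusion time = 488687.8 / 53.5, so 9134.4 s.
9134.4 s = 2.54 hours.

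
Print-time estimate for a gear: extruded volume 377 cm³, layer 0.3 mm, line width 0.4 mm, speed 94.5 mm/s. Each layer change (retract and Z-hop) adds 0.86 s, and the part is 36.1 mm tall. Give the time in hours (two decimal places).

Extrusion cross-section: 0.3 × 0.4 → 0.12 mm².
Path length: 377000 mm³ / 0.12 mm² → 3141666.7 mm.
Extrusion time: 3141666.7 / 94.5 → 33245.2 s.
Layer count = ceil(36.1 / 0.3) = 121.
Z-hop total = 121 × 0.86, so 104.06 s.
Altogether 33245.2 + 104.06 = 33349.26 s, i.e. 9.26 hours.

9.26 hours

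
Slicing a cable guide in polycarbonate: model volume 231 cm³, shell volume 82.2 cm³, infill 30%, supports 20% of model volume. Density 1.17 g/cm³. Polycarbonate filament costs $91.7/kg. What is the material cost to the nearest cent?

$18.57

Infill region = 231 − 82.2, so 148.8 cm³.
Infill deposited = 0.30 × 148.8, so 44.64 cm³.
Support: 0.20 × 231 → 46.2 cm³.
Total extruded = 82.2 + 44.64 + 46.2 = 173.04 cm³.
Mass = 173.04 × 1.17 = 202.4568 g.
Cost = 202.4568 g / 1000 × $91.7/kg = $18.57.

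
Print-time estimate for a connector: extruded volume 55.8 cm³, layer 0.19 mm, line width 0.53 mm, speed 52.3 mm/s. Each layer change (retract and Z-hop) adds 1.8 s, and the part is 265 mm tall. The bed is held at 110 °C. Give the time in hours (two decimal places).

Bead cross-section: 0.19 × 0.53 → 0.1007 mm².
Total extruded path = 55800/0.1007 = 554121.2 mm.
Print-move time = 554121.2 / 52.3 = 10595.1 s.
Number of layers: 265 / 0.19 → 1395 (rounded up).
Layer-change overhead = 1395 × 1.8, so 2511 s.
Altogether 10595.1 + 2511 = 13106.1 s, i.e. 3.64 hours.

3.64 hours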